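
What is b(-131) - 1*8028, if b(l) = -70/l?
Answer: -1051598/131 ≈ -8027.5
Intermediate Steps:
b(l) = -70/l
b(-131) - 1*8028 = -70/(-131) - 1*8028 = -70*(-1/131) - 8028 = 70/131 - 8028 = -1051598/131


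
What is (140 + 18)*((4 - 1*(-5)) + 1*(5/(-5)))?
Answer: 1264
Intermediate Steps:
(140 + 18)*((4 - 1*(-5)) + 1*(5/(-5))) = 158*((4 + 5) + 1*(5*(-⅕))) = 158*(9 + 1*(-1)) = 158*(9 - 1) = 158*8 = 1264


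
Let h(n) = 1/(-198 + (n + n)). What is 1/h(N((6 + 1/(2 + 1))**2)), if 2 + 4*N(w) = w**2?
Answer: 98083/162 ≈ 605.45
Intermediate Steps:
N(w) = -1/2 + w**2/4
h(n) = 1/(-198 + 2*n)
1/h(N((6 + 1/(2 + 1))**2)) = 1/(1/(2*(-99 + (-1/2 + ((6 + 1/(2 + 1))**2)**2/4)))) = 1/(1/(2*(-99 + (-1/2 + ((6 + 1/3)**2)**2/4)))) = 1/(1/(2*(-99 + (-1/2 + ((19/3)**2)**2/4)))) = 1/(1/(2*(-99 + (-1/2 + (361/9)**2/4)))) = 1/(1/(2*(-99 + (-1/2 + (1/4)*(130321/81))))) = 1/(1/(2*(-99 + (-1/2 + 130321/324)))) = 1/(1/(2*(-99 + 130159/324))) = 1/(1/(2*(98083/324))) = 1/((1/2)*(324/98083)) = 1/(162/98083) = 98083/162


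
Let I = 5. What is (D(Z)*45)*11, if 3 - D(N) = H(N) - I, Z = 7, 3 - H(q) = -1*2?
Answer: 1485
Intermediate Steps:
H(q) = 5 (H(q) = 3 - (-1)*2 = 3 - 1*(-2) = 3 + 2 = 5)
D(N) = 3 (D(N) = 3 - (5 - 1*5) = 3 - (5 - 5) = 3 - 1*0 = 3 + 0 = 3)
(D(Z)*45)*11 = (3*45)*11 = 135*11 = 1485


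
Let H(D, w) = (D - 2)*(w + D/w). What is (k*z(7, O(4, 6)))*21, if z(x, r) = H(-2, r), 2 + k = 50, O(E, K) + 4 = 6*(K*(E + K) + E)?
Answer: -145553184/95 ≈ -1.5321e+6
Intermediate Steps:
O(E, K) = -4 + 6*E + 6*K*(E + K) (O(E, K) = -4 + 6*(K*(E + K) + E) = -4 + 6*(E + K*(E + K)) = -4 + (6*E + 6*K*(E + K)) = -4 + 6*E + 6*K*(E + K))
k = 48 (k = -2 + 50 = 48)
H(D, w) = (-2 + D)*(w + D/w)
z(x, r) = (8 - 4*r²)/r (z(x, r) = ((-2)² - 2*(-2) + r²*(-2 - 2))/r = (4 + 4 + r²*(-4))/r = (4 + 4 - 4*r²)/r = (8 - 4*r²)/r)
(k*z(7, O(4, 6)))*21 = (48*(-4*(-4 + 6*4 + 6*6² + 6*4*6) + 8/(-4 + 6*4 + 6*6² + 6*4*6)))*21 = (48*(-4*(-4 + 24 + 6*36 + 144) + 8/(-4 + 24 + 6*36 + 144)))*21 = (48*(-4*(-4 + 24 + 216 + 144) + 8/(-4 + 24 + 216 + 144)))*21 = (48*(-4*380 + 8/380))*21 = (48*(-1520 + 8*(1/380)))*21 = (48*(-1520 + 2/95))*21 = (48*(-144398/95))*21 = -6931104/95*21 = -145553184/95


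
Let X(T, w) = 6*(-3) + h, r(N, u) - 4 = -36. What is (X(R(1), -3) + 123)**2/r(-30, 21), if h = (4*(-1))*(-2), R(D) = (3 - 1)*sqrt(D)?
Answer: -12769/32 ≈ -399.03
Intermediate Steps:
r(N, u) = -32 (r(N, u) = 4 - 36 = -32)
R(D) = 2*sqrt(D)
h = 8 (h = -4*(-2) = 8)
X(T, w) = -10 (X(T, w) = 6*(-3) + 8 = -18 + 8 = -10)
(X(R(1), -3) + 123)**2/r(-30, 21) = (-10 + 123)**2/(-32) = 113**2*(-1/32) = 12769*(-1/32) = -12769/32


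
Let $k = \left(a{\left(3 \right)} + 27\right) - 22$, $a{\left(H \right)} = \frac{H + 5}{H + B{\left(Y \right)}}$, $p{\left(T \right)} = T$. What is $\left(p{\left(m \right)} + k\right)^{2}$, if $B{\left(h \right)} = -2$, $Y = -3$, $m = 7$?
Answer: $400$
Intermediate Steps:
$a{\left(H \right)} = \frac{5 + H}{-2 + H}$ ($a{\left(H \right)} = \frac{H + 5}{H - 2} = \frac{5 + H}{-2 + H}$)
$k = 13$ ($k = \left(\frac{5 + 3}{-2 + 3} + 27\right) - 22 = \left(1^{-1} \cdot 8 + 27\right) - 22 = \left(1 \cdot 8 + 27\right) - 22 = \left(8 + 27\right) - 22 = 35 - 22 = 13$)
$\left(p{\left(m \right)} + k\right)^{2} = \left(7 + 13\right)^{2} = 20^{2} = 400$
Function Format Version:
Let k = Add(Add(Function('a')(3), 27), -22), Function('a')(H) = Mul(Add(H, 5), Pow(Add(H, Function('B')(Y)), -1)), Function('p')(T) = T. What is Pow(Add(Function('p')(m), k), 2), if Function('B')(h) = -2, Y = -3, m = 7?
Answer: 400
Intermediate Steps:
Function('a')(H) = Mul(Pow(Add(-2, H), -1), Add(5, H)) (Function('a')(H) = Mul(Add(H, 5), Pow(Add(H, -2), -1)) = Mul(Add(5, H), Pow(Add(-2, H), -1)) = Mul(Pow(Add(-2, H), -1), Add(5, H)))
k = 13 (k = Add(Add(Mul(Pow(Add(-2, 3), -1), Add(5, 3)), 27), -22) = Add(Add(Mul(Pow(1, -1), 8), 27), -22) = Add(Add(Mul(1, 8), 27), -22) = Add(Add(8, 27), -22) = Add(35, -22) = 13)
Pow(Add(Function('p')(m), k), 2) = Pow(Add(7, 13), 2) = Pow(20, 2) = 400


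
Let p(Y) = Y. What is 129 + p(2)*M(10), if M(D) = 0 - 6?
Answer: 117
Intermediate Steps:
M(D) = -6
129 + p(2)*M(10) = 129 + 2*(-6) = 129 - 12 = 117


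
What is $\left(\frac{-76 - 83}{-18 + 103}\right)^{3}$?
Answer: $- \frac{4019679}{614125} \approx -6.5454$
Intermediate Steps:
$\left(\frac{-76 - 83}{-18 + 103}\right)^{3} = \left(- \frac{159}{85}\right)^{3} = - \frac{4019679}{614125}$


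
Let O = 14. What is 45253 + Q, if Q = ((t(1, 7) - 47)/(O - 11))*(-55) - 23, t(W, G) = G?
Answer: 137890/3 ≈ 45963.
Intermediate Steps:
Q = 2131/3 (Q = ((7 - 47)/(14 - 11))*(-55) - 23 = -40/3*(-55) - 23 = 2200/3 - 23 = 2131/3 ≈ 710.33)
45253 + Q = 45253 + 2131/3 = 137890/3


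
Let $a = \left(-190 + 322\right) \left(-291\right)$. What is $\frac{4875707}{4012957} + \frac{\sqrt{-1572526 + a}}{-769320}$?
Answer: $\frac{4875707}{4012957} - \frac{i \sqrt{1610938}}{769320} \approx 1.215 - 0.0016498 i$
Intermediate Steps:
$a = -38412$ ($a = 132 \left(-291\right) = -38412$)
$\frac{4875707}{4012957} + \frac{\sqrt{-1572526 + a}}{-769320} = \frac{4875707}{4012957} + \frac{\sqrt{-1572526 - 38412}}{-769320} = 4875707 \cdot \frac{1}{4012957} + \sqrt{-1610938} \left(- \frac{1}{769320}\right) = \frac{4875707}{4012957} + i \sqrt{1610938} \left(- \frac{1}{769320}\right) = \frac{4875707}{4012957} - \frac{i \sqrt{1610938}}{769320}$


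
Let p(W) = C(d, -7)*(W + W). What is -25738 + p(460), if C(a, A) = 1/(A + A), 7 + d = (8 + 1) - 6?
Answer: -180626/7 ≈ -25804.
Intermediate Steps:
d = -4 (d = -7 + ((8 + 1) - 6) = -7 + (9 - 6) = -7 + 3 = -4)
C(a, A) = 1/(2*A)
p(W) = -W/7 (p(W) = ((1/2)/(-7))*(W + W) = ((1/2)*(-1/7))*(2*W) = -W/7)
-25738 + p(460) = -25738 - 1/7*460 = -25738 - 460/7 = -180626/7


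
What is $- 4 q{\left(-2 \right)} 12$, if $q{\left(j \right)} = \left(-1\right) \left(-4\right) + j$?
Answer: $-96$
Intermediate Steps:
$q{\left(j \right)} = 4 + j$
$- 4 q{\left(-2 \right)} 12 = - 4 \left(4 - 2\right) 12 = \left(-4\right) 2 \cdot 12 = \left(-8\right) 12 = -96$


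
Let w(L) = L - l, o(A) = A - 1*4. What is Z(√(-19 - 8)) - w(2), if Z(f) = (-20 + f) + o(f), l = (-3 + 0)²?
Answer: -17 + 6*I*√3 ≈ -17.0 + 10.392*I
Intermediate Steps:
l = 9 (l = (-3)² = 9)
o(A) = -4 + A (o(A) = A - 4 = -4 + A)
Z(f) = -24 + 2*f (Z(f) = (-20 + f) + (-4 + f) = -24 + 2*f)
w(L) = -9 + L (w(L) = L - 1*9 = L - 9 = -9 + L)
Z(√(-19 - 8)) - w(2) = (-24 + 2*√(-19 - 8)) - (-9 + 2) = (-24 + 2*√(-27)) - 1*(-7) = (-24 + 2*(3*I*√3)) + 7 = (-24 + 6*I*√3) + 7 = -17 + 6*I*√3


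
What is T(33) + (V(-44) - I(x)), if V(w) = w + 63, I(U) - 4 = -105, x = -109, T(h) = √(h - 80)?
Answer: 120 + I*√47 ≈ 120.0 + 6.8557*I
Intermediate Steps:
T(h) = √(-80 + h)
I(U) = -101 (I(U) = 4 - 105 = -101)
V(w) = 63 + w
T(33) + (V(-44) - I(x)) = √(-80 + 33) + ((63 - 44) - 1*(-101)) = √(-47) + (19 + 101) = I*√47 + 120 = 120 + I*√47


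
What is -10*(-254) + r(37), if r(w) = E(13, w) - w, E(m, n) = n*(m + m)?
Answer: 3465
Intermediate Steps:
E(m, n) = 2*m*n (E(m, n) = n*(2*m) = 2*m*n)
r(w) = 25*w (r(w) = 2*13*w - w = 26*w - w = 25*w)
-10*(-254) + r(37) = -10*(-254) + 25*37 = 2540 + 925 = 3465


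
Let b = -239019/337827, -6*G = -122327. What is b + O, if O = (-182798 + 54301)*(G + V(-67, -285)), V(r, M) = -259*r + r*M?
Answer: -4934459316751133/675654 ≈ -7.3032e+9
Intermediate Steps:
G = 122327/6 (G = -1/6*(-122327) = 122327/6 ≈ 20388.)
V(r, M) = -259*r + M*r
b = -79673/112609 (b = -239019*1/337827 = -79673/112609 ≈ -0.70752)
O = -43819404455/6 (O = (-182798 + 54301)*(122327/6 - 67*(-259 - 285)) = -128497*(122327/6 - 67*(-544)) = -128497*(122327/6 + 36448) = -128497*341015/6 = -43819404455/6 ≈ -7.3032e+9)
b + O = -79673/112609 - 43819404455/6 = -4934459316751133/675654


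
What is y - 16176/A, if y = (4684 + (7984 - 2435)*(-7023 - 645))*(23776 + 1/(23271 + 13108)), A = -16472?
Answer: -10824226564168571146/10700623 ≈ -1.0116e+12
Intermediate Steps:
y = -5257030871383720/5197 (y = (4684 + 5549*(-7668))*(23776 + 1/36379) = (4684 - 42549732)*(23776 + 1/36379) = -42545048*864947105/36379 = -5257030871383720/5197 ≈ -1.0116e+12)
y - 16176/A = -5257030871383720/5197 - 16176/(-16472) = -5257030871383720/5197 - 16176*(-1)/16472 = -5257030871383720/5197 - 1*(-2022/2059) = -5257030871383720/5197 + 2022/2059 = -10824226564168571146/10700623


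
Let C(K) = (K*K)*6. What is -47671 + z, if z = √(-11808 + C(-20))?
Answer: -47671 + 56*I*√3 ≈ -47671.0 + 96.995*I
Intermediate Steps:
C(K) = 6*K² (C(K) = K²*6 = 6*K²)
z = 56*I*√3 (z = √(-11808 + 6*(-20)²) = √(-11808 + 6*400) = √(-11808 + 2400) = √(-9408) = 56*I*√3 ≈ 96.995*I)
-47671 + z = -47671 + 56*I*√3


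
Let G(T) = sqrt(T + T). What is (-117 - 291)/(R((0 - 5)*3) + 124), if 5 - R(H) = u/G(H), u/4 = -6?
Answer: -87720/27767 - 544*I*sqrt(30)/27767 ≈ -3.1591 - 0.10731*I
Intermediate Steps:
u = -24 (u = 4*(-6) = -24)
G(T) = sqrt(2)*sqrt(T) (G(T) = sqrt(2*T) = sqrt(2)*sqrt(T))
R(H) = 5 + 12*sqrt(2)/sqrt(H) (R(H) = 5 - (-24)/(sqrt(2)*sqrt(H)) = 5 - (-24)*sqrt(2)/(2*sqrt(H)) = 5 - (-12)*sqrt(2)/sqrt(H) = 5 + 12*sqrt(2)/sqrt(H))
(-117 - 291)/(R((0 - 5)*3) + 124) = (-117 - 291)/((5 + 12*sqrt(2)/sqrt((0 - 5)*3)) + 124) = -408/((5 + 12*sqrt(2)/sqrt(-5*3)) + 124) = -408/((5 + 12*sqrt(2)/sqrt(-15)) + 124) = -408/((5 + 12*sqrt(2)*(-I*sqrt(15)/15)) + 124) = -408/((5 - 4*I*sqrt(30)/5) + 124) = -408/(129 - 4*I*sqrt(30)/5)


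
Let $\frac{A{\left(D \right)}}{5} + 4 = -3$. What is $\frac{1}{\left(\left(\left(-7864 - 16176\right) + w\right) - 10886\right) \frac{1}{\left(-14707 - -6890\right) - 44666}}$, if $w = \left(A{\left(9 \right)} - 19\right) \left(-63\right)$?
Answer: $\frac{52483}{31524} \approx 1.6649$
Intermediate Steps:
$A{\left(D \right)} = -35$ ($A{\left(D \right)} = -20 + 5 \left(-3\right) = -20 - 15 = -35$)
$w = 3402$ ($w = \left(-35 - 19\right) \left(-63\right) = \left(-54\right) \left(-63\right) = 3402$)
$\frac{1}{\left(\left(\left(-7864 - 16176\right) + w\right) - 10886\right) \frac{1}{\left(-14707 - -6890\right) - 44666}} = \frac{1}{\left(\left(\left(-7864 - 16176\right) + 3402\right) - 10886\right) \frac{1}{\left(-14707 - -6890\right) - 44666}} = \frac{1}{\left(\left(-24040 + 3402\right) - 10886\right) \frac{1}{\left(-14707 + 6890\right) - 44666}} = \frac{1}{\left(-20638 - 10886\right) \frac{1}{-7817 - 44666}} = \frac{1}{\left(-31524\right) \frac{1}{-52483}} = \frac{1}{\left(-31524\right) \left(- \frac{1}{52483}\right)} = \frac{1}{\frac{31524}{52483}} = \frac{52483}{31524}$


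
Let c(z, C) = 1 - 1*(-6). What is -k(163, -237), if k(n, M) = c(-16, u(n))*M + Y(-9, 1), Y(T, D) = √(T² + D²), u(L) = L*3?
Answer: 1659 - √82 ≈ 1649.9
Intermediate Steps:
u(L) = 3*L
c(z, C) = 7 (c(z, C) = 1 + 6 = 7)
Y(T, D) = √(D² + T²)
k(n, M) = √82 + 7*M (k(n, M) = 7*M + √(1² + (-9)²) = 7*M + √(1 + 81) = 7*M + √82 = √82 + 7*M)
-k(163, -237) = -(√82 + 7*(-237)) = -(√82 - 1659) = -(-1659 + √82) = 1659 - √82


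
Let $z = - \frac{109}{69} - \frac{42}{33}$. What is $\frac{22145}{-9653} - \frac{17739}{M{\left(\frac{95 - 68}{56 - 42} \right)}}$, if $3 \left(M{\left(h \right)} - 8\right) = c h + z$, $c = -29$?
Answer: $\frac{5450431111291}{3567584699} \approx 1527.8$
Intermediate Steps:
$z = - \frac{2165}{759}$ ($z = \left(-109\right) \frac{1}{69} - \frac{14}{11} = - \frac{109}{69} - \frac{14}{11} = - \frac{2165}{759} \approx -2.8524$)
$M{\left(h \right)} = \frac{16051}{2277} - \frac{29 h}{3}$ ($M{\left(h \right)} = 8 + \frac{- 29 h - \frac{2165}{759}}{3} = 8 + \frac{- \frac{2165}{759} - 29 h}{3} = 8 - \left(\frac{2165}{2277} + \frac{29 h}{3}\right) = \frac{16051}{2277} - \frac{29 h}{3}$)
$\frac{22145}{-9653} - \frac{17739}{M{\left(\frac{95 - 68}{56 - 42} \right)}} = \frac{22145}{-9653} - \frac{17739}{\frac{16051}{2277} - \frac{29 \frac{95 - 68}{56 - 42}}{3}} = 22145 \left(- \frac{1}{9653}\right) - \frac{17739}{\frac{16051}{2277} - \frac{29 \cdot \frac{27}{14}}{3}} = - \frac{22145}{9653} - \frac{17739}{\frac{16051}{2277} - \frac{29 \cdot 27 \cdot \frac{1}{14}}{3}} = - \frac{22145}{9653} - \frac{17739}{\frac{16051}{2277} - \frac{261}{14}} = - \frac{22145}{9653} - \frac{17739}{- \frac{369583}{31878}} = - \frac{22145}{9653} - - \frac{565483842}{369583} = - \frac{22145}{9653} + \frac{565483842}{369583} = \frac{5450431111291}{3567584699}$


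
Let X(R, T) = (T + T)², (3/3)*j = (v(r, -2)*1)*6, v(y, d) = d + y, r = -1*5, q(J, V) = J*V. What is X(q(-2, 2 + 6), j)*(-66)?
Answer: -465696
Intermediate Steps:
r = -5
j = -42 (j = ((-2 - 5)*1)*6 = -7*1*6 = -7*6 = -42)
X(R, T) = 4*T² (X(R, T) = (2*T)² = 4*T²)
X(q(-2, 2 + 6), j)*(-66) = (4*(-42)²)*(-66) = (4*1764)*(-66) = 7056*(-66) = -465696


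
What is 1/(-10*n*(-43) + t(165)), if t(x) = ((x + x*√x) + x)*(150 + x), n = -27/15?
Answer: -11464/48342868461 + 1925*√165/16114289487 ≈ 1.2973e-6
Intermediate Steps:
n = -9/5 (n = -27*1/15 = -9/5 ≈ -1.8000)
t(x) = (150 + x)*(x^(3/2) + 2*x) (t(x) = ((x + x^(3/2)) + x)*(150 + x) = (x^(3/2) + 2*x)*(150 + x) = (150 + x)*(x^(3/2) + 2*x))
1/(-10*n*(-43) + t(165)) = 1/(-10*(-9/5)*(-43) + (165^(5/2) + 2*165² + 150*165^(3/2) + 300*165)) = 1/(18*(-43) + (27225*√165 + 2*27225 + 150*(165*√165) + 49500)) = 1/(-774 + (27225*√165 + 54450 + 24750*√165 + 49500)) = 1/(-774 + (103950 + 51975*√165)) = 1/(103176 + 51975*√165)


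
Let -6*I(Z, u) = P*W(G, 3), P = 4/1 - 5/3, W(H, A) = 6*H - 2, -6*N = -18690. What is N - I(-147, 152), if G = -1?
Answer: 28007/9 ≈ 3111.9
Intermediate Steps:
N = 3115 (N = -⅙*(-18690) = 3115)
W(H, A) = -2 + 6*H
P = 7/3 (P = 4*1 - 5*⅓ = 4 - 5/3 = 7/3 ≈ 2.3333)
I(Z, u) = 28/9 (I(Z, u) = -7*(-2 + 6*(-1))/18 = -7*(-2 - 6)/18 = -7*(-8)/18 = -⅙*(-56/3) = 28/9)
N - I(-147, 152) = 3115 - 1*28/9 = 3115 - 28/9 = 28007/9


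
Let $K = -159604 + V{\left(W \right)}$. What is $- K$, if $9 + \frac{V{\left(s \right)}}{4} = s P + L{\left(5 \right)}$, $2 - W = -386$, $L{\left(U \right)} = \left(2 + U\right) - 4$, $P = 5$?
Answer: $151868$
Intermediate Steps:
$L{\left(U \right)} = -2 + U$
$W = 388$ ($W = 2 - -386 = 2 + 386 = 388$)
$V{\left(s \right)} = -24 + 20 s$ ($V{\left(s \right)} = -36 + 4 \left(s 5 + \left(-2 + 5\right)\right) = -36 + 4 \left(5 s + 3\right) = -36 + 4 \left(3 + 5 s\right) = -36 + \left(12 + 20 s\right) = -24 + 20 s$)
$K = -151868$ ($K = -159604 + \left(-24 + 20 \cdot 388\right) = -159604 + \left(-24 + 7760\right) = -159604 + 7736 = -151868$)
$- K = \left(-1\right) \left(-151868\right) = 151868$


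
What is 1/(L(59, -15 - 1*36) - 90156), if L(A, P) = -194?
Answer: -1/90350 ≈ -1.1068e-5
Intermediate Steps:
1/(L(59, -15 - 1*36) - 90156) = 1/(-194 - 90156) = 1/(-90350) = -1/90350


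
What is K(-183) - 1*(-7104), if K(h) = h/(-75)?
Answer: 177661/25 ≈ 7106.4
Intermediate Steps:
K(h) = -h/75 (K(h) = h*(-1/75) = -h/75)
K(-183) - 1*(-7104) = -1/75*(-183) - 1*(-7104) = 61/25 + 7104 = 177661/25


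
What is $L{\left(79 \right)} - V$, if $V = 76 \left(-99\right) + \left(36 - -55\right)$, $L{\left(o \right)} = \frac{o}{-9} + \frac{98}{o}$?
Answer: $\frac{5279504}{711} \approx 7425.5$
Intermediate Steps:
$L{\left(o \right)} = \frac{98}{o} - \frac{o}{9}$ ($L{\left(o \right)} = o \left(- \frac{1}{9}\right) + \frac{98}{o} = - \frac{o}{9} + \frac{98}{o} = \frac{98}{o} - \frac{o}{9}$)
$V = -7433$ ($V = -7524 + \left(36 + 55\right) = -7524 + 91 = -7433$)
$L{\left(79 \right)} - V = \left(\frac{98}{79} - \frac{79}{9}\right) - -7433 = \left(98 \cdot \frac{1}{79} - \frac{79}{9}\right) + 7433 = \left(\frac{98}{79} - \frac{79}{9}\right) + 7433 = - \frac{5359}{711} + 7433 = \frac{5279504}{711}$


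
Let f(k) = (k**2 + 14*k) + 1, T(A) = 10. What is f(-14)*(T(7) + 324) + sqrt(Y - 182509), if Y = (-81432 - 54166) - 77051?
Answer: 334 + I*sqrt(395158) ≈ 334.0 + 628.62*I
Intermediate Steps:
Y = -212649 (Y = -135598 - 77051 = -212649)
f(k) = 1 + k**2 + 14*k
f(-14)*(T(7) + 324) + sqrt(Y - 182509) = (1 + (-14)**2 + 14*(-14))*(10 + 324) + sqrt(-212649 - 182509) = (1 + 196 - 196)*334 + sqrt(-395158) = 1*334 + I*sqrt(395158) = 334 + I*sqrt(395158)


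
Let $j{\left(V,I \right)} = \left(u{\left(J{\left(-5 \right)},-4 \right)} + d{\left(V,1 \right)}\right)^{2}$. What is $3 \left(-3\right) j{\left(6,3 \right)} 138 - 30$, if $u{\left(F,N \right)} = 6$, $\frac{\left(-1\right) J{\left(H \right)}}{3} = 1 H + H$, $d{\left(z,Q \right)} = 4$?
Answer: $-124230$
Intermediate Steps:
$J{\left(H \right)} = - 6 H$ ($J{\left(H \right)} = - 3 \left(1 H + H\right) = - 3 \left(H + H\right) = - 3 \cdot 2 H = - 6 H$)
$j{\left(V,I \right)} = 100$ ($j{\left(V,I \right)} = \left(6 + 4\right)^{2} = 10^{2} = 100$)
$3 \left(-3\right) j{\left(6,3 \right)} 138 - 30 = 3 \left(-3\right) 100 \cdot 138 - 30 = \left(-9\right) 100 \cdot 138 - 30 = \left(-900\right) 138 - 30 = -124200 - 30 = -124230$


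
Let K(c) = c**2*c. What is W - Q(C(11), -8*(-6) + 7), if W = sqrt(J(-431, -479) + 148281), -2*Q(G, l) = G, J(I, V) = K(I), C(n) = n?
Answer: 11/2 + I*sqrt(79914710) ≈ 5.5 + 8939.5*I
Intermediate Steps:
K(c) = c**3
J(I, V) = I**3
Q(G, l) = -G/2
W = I*sqrt(79914710) (W = sqrt((-431)**3 + 148281) = sqrt(-80062991 + 148281) = sqrt(-79914710) = I*sqrt(79914710) ≈ 8939.5*I)
W - Q(C(11), -8*(-6) + 7) = I*sqrt(79914710) - (-1)*11/2 = I*sqrt(79914710) - 1*(-11/2) = I*sqrt(79914710) + 11/2 = 11/2 + I*sqrt(79914710)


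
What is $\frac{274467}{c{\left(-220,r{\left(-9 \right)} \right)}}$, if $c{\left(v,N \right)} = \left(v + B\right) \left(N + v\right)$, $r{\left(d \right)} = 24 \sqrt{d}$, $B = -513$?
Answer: $\frac{15095685}{9819268} + \frac{2470203 i}{4909634} \approx 1.5374 + 0.50313 i$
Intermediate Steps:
$c{\left(v,N \right)} = \left(-513 + v\right) \left(N + v\right)$ ($c{\left(v,N \right)} = \left(v - 513\right) \left(N + v\right) = \left(-513 + v\right) \left(N + v\right)$)
$\frac{274467}{c{\left(-220,r{\left(-9 \right)} \right)}} = \frac{274467}{\left(-220\right)^{2} - 513 \cdot 24 \sqrt{-9} - -112860 + 24 \sqrt{-9} \left(-220\right)} = \frac{274467}{48400 - 513 \cdot 24 \cdot 3 i + 112860 + 24 \cdot 3 i \left(-220\right)} = \frac{274467}{48400 - 513 \cdot 72 i + 112860 + 72 i \left(-220\right)} = \frac{274467}{48400 - 36936 i + 112860 - 15840 i} = \frac{274467}{161260 - 52776 i} = 274467 \frac{161260 + 52776 i}{28790093776} = \frac{274467 \left(161260 + 52776 i\right)}{28790093776}$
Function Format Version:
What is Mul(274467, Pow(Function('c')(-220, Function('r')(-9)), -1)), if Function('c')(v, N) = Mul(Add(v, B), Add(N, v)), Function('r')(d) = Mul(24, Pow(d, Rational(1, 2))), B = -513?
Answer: Add(Rational(15095685, 9819268), Mul(Rational(2470203, 4909634), I)) ≈ Add(1.5374, Mul(0.50313, I))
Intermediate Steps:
Function('c')(v, N) = Mul(Add(-513, v), Add(N, v)) (Function('c')(v, N) = Mul(Add(v, -513), Add(N, v)) = Mul(Add(-513, v), Add(N, v)))
Mul(274467, Pow(Function('c')(-220, Function('r')(-9)), -1)) = Mul(274467, Pow(Add(Pow(-220, 2), Mul(-513, Mul(24, Pow(-9, Rational(1, 2)))), Mul(-513, -220), Mul(Mul(24, Pow(-9, Rational(1, 2))), -220)), -1)) = Mul(274467, Pow(Add(48400, Mul(-513, Mul(24, Mul(3, I))), 112860, Mul(Mul(24, Mul(3, I)), -220)), -1)) = Mul(274467, Pow(Add(48400, Mul(-513, Mul(72, I)), 112860, Mul(Mul(72, I), -220)), -1)) = Mul(274467, Pow(Add(48400, Mul(-36936, I), 112860, Mul(-15840, I)), -1)) = Mul(274467, Pow(Add(161260, Mul(-52776, I)), -1)) = Mul(274467, Mul(Rational(1, 28790093776), Add(161260, Mul(52776, I)))) = Mul(Rational(274467, 28790093776), Add(161260, Mul(52776, I)))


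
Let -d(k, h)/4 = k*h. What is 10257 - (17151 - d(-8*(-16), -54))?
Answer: 20754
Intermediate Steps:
d(k, h) = -4*h*k (d(k, h) = -4*k*h = -4*h*k)
10257 - (17151 - d(-8*(-16), -54)) = 10257 - (17151 - (-4)*(-54)*(-8*(-16))) = 10257 - (17151 - (-4)*(-54)*128) = 10257 - (17151 - 1*27648) = 10257 - (17151 - 27648) = 10257 - 1*(-10497) = 10257 + 10497 = 20754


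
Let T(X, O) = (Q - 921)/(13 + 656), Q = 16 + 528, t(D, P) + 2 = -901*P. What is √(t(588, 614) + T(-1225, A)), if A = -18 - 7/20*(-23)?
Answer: I*√247598158389/669 ≈ 743.79*I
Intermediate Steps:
t(D, P) = -2 - 901*P
Q = 544
A = -199/20 (A = -18 - 7*1/20*(-23) = -18 - 7/20*(-23) = -18 + 161/20 = -199/20 ≈ -9.9500)
T(X, O) = -377/669 (T(X, O) = (544 - 921)/(13 + 656) = -377/669)
√(t(588, 614) + T(-1225, A)) = √((-2 - 901*614) - 377/669) = √((-2 - 553214) - 377/669) = √(-553216 - 377/669) = √(-370101881/669) = I*√247598158389/669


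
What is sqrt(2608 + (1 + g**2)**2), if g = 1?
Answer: 2*sqrt(653) ≈ 51.108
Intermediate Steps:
sqrt(2608 + (1 + g**2)**2) = sqrt(2608 + (1 + 1**2)**2) = sqrt(2608 + (1 + 1)**2) = sqrt(2608 + 2**2) = sqrt(2608 + 4) = sqrt(2612) = 2*sqrt(653)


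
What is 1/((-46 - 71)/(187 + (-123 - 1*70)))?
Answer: 2/39 ≈ 0.051282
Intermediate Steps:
1/((-46 - 71)/(187 + (-123 - 1*70))) = 1/(-117/(187 + (-123 - 70))) = 1/(-117/(187 - 193)) = 1/(-117/(-6)) = 1/(-117*(-1/6)) = 1/(39/2) = 2/39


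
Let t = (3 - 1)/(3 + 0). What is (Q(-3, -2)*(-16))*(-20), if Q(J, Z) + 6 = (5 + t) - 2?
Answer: -2240/3 ≈ -746.67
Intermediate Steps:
t = ⅔ (t = 2/3 = 2*(⅓) = ⅔ ≈ 0.66667)
Q(J, Z) = -7/3 (Q(J, Z) = -6 + ((5 + ⅔) - 2) = -6 + (17/3 - 2) = -6 + 11/3 = -7/3)
(Q(-3, -2)*(-16))*(-20) = -7/3*(-16)*(-20) = (112/3)*(-20) = -2240/3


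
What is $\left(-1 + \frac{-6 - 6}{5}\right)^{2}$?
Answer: $\frac{289}{25} \approx 11.56$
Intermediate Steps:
$\left(-1 + \frac{-6 - 6}{5}\right)^{2} = \left(-1 - \frac{12}{5}\right)^{2} = \left(- \frac{17}{5}\right)^{2} = \frac{289}{25}$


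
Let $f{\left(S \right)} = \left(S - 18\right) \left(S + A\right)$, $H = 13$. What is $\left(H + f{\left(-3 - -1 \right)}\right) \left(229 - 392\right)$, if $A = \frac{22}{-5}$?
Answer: $-22983$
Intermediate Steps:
$A = - \frac{22}{5}$ ($A = 22 \left(- \frac{1}{5}\right) = - \frac{22}{5} \approx -4.4$)
$f{\left(S \right)} = \left(-18 + S\right) \left(- \frac{22}{5} + S\right)$ ($f{\left(S \right)} = \left(S - 18\right) \left(S - \frac{22}{5}\right) = \left(-18 + S\right) \left(- \frac{22}{5} + S\right)$)
$\left(H + f{\left(-3 - -1 \right)}\right) \left(229 - 392\right) = \left(13 + \left(\frac{396}{5} + \left(-3 - -1\right)^{2} - \frac{112 \left(-3 - -1\right)}{5}\right)\right) \left(229 - 392\right) = \left(13 + \left(\frac{396}{5} + \left(-3 + 1\right)^{2} - \frac{112 \left(-3 + 1\right)}{5}\right)\right) \left(-163\right) = \left(13 + \left(\frac{396}{5} + \left(-2\right)^{2} - - \frac{224}{5}\right)\right) \left(-163\right) = \left(13 + \left(\frac{396}{5} + 4 + \frac{224}{5}\right)\right) \left(-163\right) = \left(13 + 128\right) \left(-163\right) = 141 \left(-163\right) = -22983$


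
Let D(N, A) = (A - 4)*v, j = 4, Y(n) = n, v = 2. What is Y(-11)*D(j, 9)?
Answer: -110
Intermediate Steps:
D(N, A) = -8 + 2*A (D(N, A) = (A - 4)*2 = (-4 + A)*2 = -8 + 2*A)
Y(-11)*D(j, 9) = -11*(-8 + 2*9) = -11*(-8 + 18) = -11*10 = -110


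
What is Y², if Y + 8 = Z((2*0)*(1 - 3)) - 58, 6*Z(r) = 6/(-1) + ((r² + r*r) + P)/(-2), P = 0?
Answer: 4489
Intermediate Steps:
Z(r) = -1 - r²/6 (Z(r) = (6/(-1) + ((r² + r*r) + 0)/(-2))/6 = (6*(-1) + ((r² + r²) + 0)*(-½))/6 = (-6 + (2*r² + 0)*(-½))/6 = (-6 + (2*r²)*(-½))/6 = (-6 - r²)/6 = -1 - r²/6)
Y = -67 (Y = -8 + ((-1 - ((2*0)*(1 - 3))²/6) - 58) = -8 + ((-1 - (0*(-2))²/6) - 58) = -8 + ((-1 - ⅙*0²) - 58) = -8 + ((-1 - ⅙*0) - 58) = -8 + ((-1 + 0) - 58) = -8 + (-1 - 58) = -8 - 59 = -67)
Y² = (-67)² = 4489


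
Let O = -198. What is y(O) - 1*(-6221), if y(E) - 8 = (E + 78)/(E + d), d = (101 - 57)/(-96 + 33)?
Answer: 38991091/6259 ≈ 6229.6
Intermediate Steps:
d = -44/63 (d = 44/(-63) = 44*(-1/63) = -44/63 ≈ -0.69841)
y(E) = 8 + (78 + E)/(-44/63 + E) (y(E) = 8 + (E + 78)/(E - 44/63) = 8 + (78 + E)/(-44/63 + E))
y(O) - 1*(-6221) = (4562 + 567*(-198))/(-44 + 63*(-198)) - 1*(-6221) = (4562 - 112266)/(-44 - 12474) + 6221 = -107704/(-12518) + 6221 = -1/12518*(-107704) + 6221 = 53852/6259 + 6221 = 38991091/6259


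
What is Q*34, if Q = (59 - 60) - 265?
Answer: -9044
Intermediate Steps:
Q = -266 (Q = -1 - 265 = -266)
Q*34 = -266*34 = -9044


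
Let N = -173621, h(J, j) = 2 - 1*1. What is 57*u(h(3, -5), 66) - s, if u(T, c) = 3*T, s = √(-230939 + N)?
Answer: 171 - 4*I*√25285 ≈ 171.0 - 636.05*I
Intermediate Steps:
h(J, j) = 1 (h(J, j) = 2 - 1 = 1)
s = 4*I*√25285 (s = √(-230939 - 173621) = √(-404560) = 4*I*√25285 ≈ 636.05*I)
57*u(h(3, -5), 66) - s = 57*(3*1) - 4*I*√25285 = 57*3 - 4*I*√25285 = 171 - 4*I*√25285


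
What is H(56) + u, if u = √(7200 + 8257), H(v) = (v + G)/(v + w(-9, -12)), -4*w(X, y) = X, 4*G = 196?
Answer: 420/233 + √15457 ≈ 126.13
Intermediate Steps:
G = 49 (G = (¼)*196 = 49)
w(X, y) = -X/4
H(v) = (49 + v)/(9/4 + v) (H(v) = (v + 49)/(v - ¼*(-9)) = (49 + v)/(v + 9/4) = (49 + v)/(9/4 + v))
u = √15457 ≈ 124.33
H(56) + u = 4*(49 + 56)/(9 + 4*56) + √15457 = 4*105/(9 + 224) + √15457 = 4*105/233 + √15457 = 4*(1/233)*105 + √15457 = 420/233 + √15457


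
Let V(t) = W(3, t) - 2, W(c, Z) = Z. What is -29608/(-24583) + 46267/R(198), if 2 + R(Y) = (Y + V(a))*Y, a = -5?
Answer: 2257037789/929630728 ≈ 2.4279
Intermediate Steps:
V(t) = -2 + t (V(t) = t - 2 = -2 + t)
R(Y) = -2 + Y*(-7 + Y) (R(Y) = -2 + (Y + (-2 - 5))*Y = -2 + (Y - 7)*Y = -2 + (-7 + Y)*Y = -2 + Y*(-7 + Y))
-29608/(-24583) + 46267/R(198) = -29608/(-24583) + 46267/(-2 + 198² - 7*198) = -29608*(-1/24583) + 46267/(-2 + 39204 - 1386) = 29608/24583 + 46267/37816 = 2257037789/929630728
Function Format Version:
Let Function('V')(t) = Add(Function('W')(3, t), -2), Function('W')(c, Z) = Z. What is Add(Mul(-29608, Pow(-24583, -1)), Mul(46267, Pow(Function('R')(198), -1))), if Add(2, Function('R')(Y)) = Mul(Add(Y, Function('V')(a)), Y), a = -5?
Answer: Rational(2257037789, 929630728) ≈ 2.4279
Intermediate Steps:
Function('V')(t) = Add(-2, t) (Function('V')(t) = Add(t, -2) = Add(-2, t))
Function('R')(Y) = Add(-2, Mul(Y, Add(-7, Y))) (Function('R')(Y) = Add(-2, Mul(Add(Y, Add(-2, -5)), Y)) = Add(-2, Mul(Add(Y, -7), Y)) = Add(-2, Mul(Add(-7, Y), Y)) = Add(-2, Mul(Y, Add(-7, Y))))
Add(Mul(-29608, Pow(-24583, -1)), Mul(46267, Pow(Function('R')(198), -1))) = Add(Mul(-29608, Pow(-24583, -1)), Mul(46267, Pow(Add(-2, Pow(198, 2), Mul(-7, 198)), -1))) = Add(Mul(-29608, Rational(-1, 24583)), Mul(46267, Pow(Add(-2, 39204, -1386), -1))) = Add(Rational(29608, 24583), Mul(46267, Pow(37816, -1))) = Add(Rational(29608, 24583), Mul(46267, Rational(1, 37816))) = Add(Rational(29608, 24583), Rational(46267, 37816)) = Rational(2257037789, 929630728)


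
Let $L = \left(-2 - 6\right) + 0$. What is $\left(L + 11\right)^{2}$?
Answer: $9$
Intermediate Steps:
$L = -8$ ($L = \left(-2 - 6\right) + 0 = -8 + 0 = -8$)
$\left(L + 11\right)^{2} = \left(-8 + 11\right)^{2} = 3^{2} = 9$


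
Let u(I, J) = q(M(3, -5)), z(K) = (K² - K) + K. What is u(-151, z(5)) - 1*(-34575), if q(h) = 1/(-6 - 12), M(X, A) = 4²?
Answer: 622349/18 ≈ 34575.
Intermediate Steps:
z(K) = K²
M(X, A) = 16
q(h) = -1/18 (q(h) = 1/(-18) = -1/18)
u(I, J) = -1/18
u(-151, z(5)) - 1*(-34575) = -1/18 - 1*(-34575) = -1/18 + 34575 = 622349/18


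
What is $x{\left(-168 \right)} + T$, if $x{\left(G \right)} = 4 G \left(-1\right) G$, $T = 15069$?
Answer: $-97827$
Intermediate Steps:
$x{\left(G \right)} = - 4 G^{2}$ ($x{\left(G \right)} = - 4 G G = - 4 G^{2}$)
$x{\left(-168 \right)} + T = - 4 \left(-168\right)^{2} + 15069 = \left(-4\right) 28224 + 15069 = -112896 + 15069 = -97827$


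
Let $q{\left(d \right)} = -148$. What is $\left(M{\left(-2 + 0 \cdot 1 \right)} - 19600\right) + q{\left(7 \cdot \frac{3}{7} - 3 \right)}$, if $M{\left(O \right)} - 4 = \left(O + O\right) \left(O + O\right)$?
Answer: $-19728$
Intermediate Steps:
$M{\left(O \right)} = 4 + 4 O^{2}$ ($M{\left(O \right)} = 4 + \left(O + O\right) \left(O + O\right) = 4 + 2 O 2 O = 4 + 4 O^{2}$)
$\left(M{\left(-2 + 0 \cdot 1 \right)} - 19600\right) + q{\left(7 \cdot \frac{3}{7} - 3 \right)} = \left(\left(4 + 4 \left(-2 + 0 \cdot 1\right)^{2}\right) - 19600\right) - 148 = \left(\left(4 + 4 \left(-2 + 0\right)^{2}\right) - 19600\right) - 148 = \left(\left(4 + 4 \left(-2\right)^{2}\right) - 19600\right) - 148 = \left(\left(4 + 4 \cdot 4\right) - 19600\right) - 148 = \left(\left(4 + 16\right) - 19600\right) - 148 = \left(20 - 19600\right) - 148 = -19580 - 148 = -19728$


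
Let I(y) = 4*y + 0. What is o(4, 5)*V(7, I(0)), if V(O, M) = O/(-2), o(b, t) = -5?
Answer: 35/2 ≈ 17.500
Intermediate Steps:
I(y) = 4*y
V(O, M) = -O/2 (V(O, M) = O*(-1/2) = -O/2)
o(4, 5)*V(7, I(0)) = -(-5)*7/2 = -5*(-7/2) = 35/2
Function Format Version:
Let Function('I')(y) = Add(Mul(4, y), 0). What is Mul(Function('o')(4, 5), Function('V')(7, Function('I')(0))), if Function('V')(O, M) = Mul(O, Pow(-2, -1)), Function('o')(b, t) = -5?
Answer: Rational(35, 2) ≈ 17.500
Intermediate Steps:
Function('I')(y) = Mul(4, y)
Function('V')(O, M) = Mul(Rational(-1, 2), O) (Function('V')(O, M) = Mul(O, Rational(-1, 2)) = Mul(Rational(-1, 2), O))
Mul(Function('o')(4, 5), Function('V')(7, Function('I')(0))) = Mul(-5, Mul(Rational(-1, 2), 7)) = Mul(-5, Rational(-7, 2)) = Rational(35, 2)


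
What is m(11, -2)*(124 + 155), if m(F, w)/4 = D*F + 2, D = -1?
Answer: -10044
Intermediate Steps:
m(F, w) = 8 - 4*F (m(F, w) = 4*(-F + 2) = 4*(2 - F) = 8 - 4*F)
m(11, -2)*(124 + 155) = (8 - 4*11)*(124 + 155) = (8 - 44)*279 = -36*279 = -10044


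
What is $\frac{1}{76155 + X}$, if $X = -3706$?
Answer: $\frac{1}{72449} \approx 1.3803 \cdot 10^{-5}$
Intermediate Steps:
$\frac{1}{76155 + X} = \frac{1}{76155 - 3706} = \frac{1}{72449}$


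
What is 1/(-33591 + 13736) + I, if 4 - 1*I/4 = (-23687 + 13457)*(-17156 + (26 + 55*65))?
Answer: -11012984445321/19855 ≈ -5.5467e+8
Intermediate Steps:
I = -554670584 (I = 16 - 4*(-23687 + 13457)*(-17156 + (26 + 55*65)) = 16 - (-40920)*(-17156 + (26 + 3575)) = 16 - (-40920)*(-17156 + 3601) = 16 - (-40920)*(-13555) = 16 - 4*138667650 = 16 - 554670600 = -554670584)
1/(-33591 + 13736) + I = 1/(-33591 + 13736) - 554670584 = 1/(-19855) - 554670584 = -1/19855 - 554670584 = -11012984445321/19855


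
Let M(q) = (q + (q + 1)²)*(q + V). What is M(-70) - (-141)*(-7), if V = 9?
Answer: -287138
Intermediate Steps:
M(q) = (9 + q)*(q + (1 + q)²) (M(q) = (q + (q + 1)²)*(q + 9) = (q + (1 + q)²)*(9 + q) = (9 + q)*(q + (1 + q)²))
M(-70) - (-141)*(-7) = (9 + (-70)³ + 12*(-70)² + 28*(-70)) - (-141)*(-7) = (9 - 343000 + 12*4900 - 1960) - 1*987 = (9 - 343000 + 58800 - 1960) - 987 = -286151 - 987 = -287138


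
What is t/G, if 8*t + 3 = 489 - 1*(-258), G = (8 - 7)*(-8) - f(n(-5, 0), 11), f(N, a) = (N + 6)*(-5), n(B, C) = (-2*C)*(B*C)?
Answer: 93/22 ≈ 4.2273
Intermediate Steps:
n(B, C) = -2*B*C²
f(N, a) = -30 - 5*N (f(N, a) = (6 + N)*(-5) = -30 - 5*N)
G = 22 (G = (8 - 7)*(-8) - (-30 - (-10)*(-5)*0²) = 1*(-8) - (-30 - (-10)*(-5)*0) = -8 - (-30 - 5*0) = -8 - (-30 + 0) = -8 - 1*(-30) = -8 + 30 = 22)
t = 93 (t = -3/8 + (489 - 1*(-258))/8 = -3/8 + (489 + 258)/8 = -3/8 + (⅛)*747 = -3/8 + 747/8 = 93)
t/G = 93/22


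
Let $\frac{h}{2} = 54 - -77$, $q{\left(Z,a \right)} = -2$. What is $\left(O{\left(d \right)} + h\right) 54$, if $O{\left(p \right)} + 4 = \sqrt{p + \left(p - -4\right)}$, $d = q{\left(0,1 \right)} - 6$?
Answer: $13932 + 108 i \sqrt{3} \approx 13932.0 + 187.06 i$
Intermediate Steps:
$d = -8$ ($d = -2 - 6 = -8$)
$h = 262$ ($h = 2 \left(54 - -77\right) = 2 \left(54 + 77\right) = 2 \cdot 131 = 262$)
$O{\left(p \right)} = -4 + \sqrt{4 + 2 p}$ ($O{\left(p \right)} = -4 + \sqrt{p + \left(p - -4\right)} = -4 + \sqrt{p + \left(p + 4\right)} = -4 + \sqrt{p + \left(4 + p\right)} = -4 + \sqrt{4 + 2 p}$)
$\left(O{\left(d \right)} + h\right) 54 = \left(\left(-4 + \sqrt{4 + 2 \left(-8\right)}\right) + 262\right) 54 = \left(\left(-4 + \sqrt{4 - 16}\right) + 262\right) 54 = \left(\left(-4 + \sqrt{-12}\right) + 262\right) 54 = \left(\left(-4 + 2 i \sqrt{3}\right) + 262\right) 54 = \left(258 + 2 i \sqrt{3}\right) 54 = 13932 + 108 i \sqrt{3}$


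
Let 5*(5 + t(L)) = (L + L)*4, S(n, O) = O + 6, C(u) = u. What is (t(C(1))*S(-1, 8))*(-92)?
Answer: 21896/5 ≈ 4379.2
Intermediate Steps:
S(n, O) = 6 + O
t(L) = -5 + 8*L/5 (t(L) = -5 + ((L + L)*4)/5 = -5 + ((2*L)*4)/5 = -5 + (8*L)/5 = -5 + 8*L/5)
(t(C(1))*S(-1, 8))*(-92) = ((-5 + (8/5)*1)*(6 + 8))*(-92) = ((-5 + 8/5)*14)*(-92) = -17/5*14*(-92) = -238/5*(-92) = 21896/5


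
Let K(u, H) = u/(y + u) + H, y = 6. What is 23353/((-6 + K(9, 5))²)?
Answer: 583825/4 ≈ 1.4596e+5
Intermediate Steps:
K(u, H) = H + u/(6 + u) (K(u, H) = u/(6 + u) + H = H + u/(6 + u))
23353/((-6 + K(9, 5))²) = 23353/((-6 + (9 + 6*5 + 5*9)/(6 + 9))²) = 23353/((-6 + (9 + 30 + 45)/15)²) = 23353/((-6 + (1/15)*84)²) = 23353/((-6 + 28/5)²) = 23353/((-⅖)²) = 23353/(4/25) = 23353*(25/4) = 583825/4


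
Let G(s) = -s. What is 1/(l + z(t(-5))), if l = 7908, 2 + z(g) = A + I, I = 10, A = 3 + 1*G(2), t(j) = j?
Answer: 1/7917 ≈ 0.00012631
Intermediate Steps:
A = 1 (A = 3 + 1*(-1*2) = 3 + 1*(-2) = 3 - 2 = 1)
z(g) = 9 (z(g) = -2 + (1 + 10) = -2 + 11 = 9)
1/(l + z(t(-5))) = 1/(7908 + 9) = 1/7917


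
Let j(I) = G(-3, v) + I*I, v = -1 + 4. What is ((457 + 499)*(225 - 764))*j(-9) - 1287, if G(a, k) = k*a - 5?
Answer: -34525315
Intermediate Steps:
v = 3
G(a, k) = -5 + a*k (G(a, k) = a*k - 5 = -5 + a*k)
j(I) = -14 + I² (j(I) = (-5 - 3*3) + I*I = (-5 - 9) + I² = -14 + I²)
((457 + 499)*(225 - 764))*j(-9) - 1287 = ((457 + 499)*(225 - 764))*(-14 + (-9)²) - 1287 = (956*(-539))*(-14 + 81) - 1287 = -515284*67 - 1287 = -34524028 - 1287 = -34525315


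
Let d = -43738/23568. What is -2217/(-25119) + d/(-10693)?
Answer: 10366863745/117227872264 ≈ 0.088433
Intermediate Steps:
d = -21869/11784 (d = -43738*1/23568 = -21869/11784 ≈ -1.8558)
-2217/(-25119) + d/(-10693) = -2217/(-25119) - 21869/11784/(-10693) = -2217*(-1/25119) - 21869/11784*(-1/10693) = 739/8373 + 21869/126006312 = 10366863745/117227872264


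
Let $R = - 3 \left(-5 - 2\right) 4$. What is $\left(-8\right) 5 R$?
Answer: $-3360$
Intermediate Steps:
$R = 84$ ($R = - 3 \left(-5 - 2\right) 4 = \left(-3\right) \left(-7\right) 4 = 21 \cdot 4 = 84$)
$\left(-8\right) 5 R = \left(-8\right) 5 \cdot 84 = \left(-40\right) 84 = -3360$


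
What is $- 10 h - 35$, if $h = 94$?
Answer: $-975$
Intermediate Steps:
$- 10 h - 35 = \left(-10\right) 94 - 35 = -940 - 35 = -975$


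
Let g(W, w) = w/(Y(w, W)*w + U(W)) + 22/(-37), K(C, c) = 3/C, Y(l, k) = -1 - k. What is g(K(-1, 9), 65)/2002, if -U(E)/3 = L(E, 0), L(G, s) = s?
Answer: -1/21164 ≈ -4.7250e-5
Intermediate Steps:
U(E) = 0 (U(E) = -3*0 = 0)
g(W, w) = -22/37 + 1/(-1 - W) (g(W, w) = w/((-1 - W)*w + 0) + 22/(-37) = w/(w*(-1 - W) + 0) + 22*(-1/37) = w/((w*(-1 - W))) - 22/37 = w*(1/(w*(-1 - W))) - 22/37 = 1/(-1 - W) - 22/37 = -22/37 + 1/(-1 - W))
g(K(-1, 9), 65)/2002 = ((-59 - 66/(-1))/(37*(1 + 3/(-1))))/2002 = ((-59 - 66*(-1))/(37*(1 + 3*(-1))))*(1/2002) = ((-59 - 22*(-3))/(37*(1 - 3)))*(1/2002) = ((1/37)*(-59 + 66)/(-2))*(1/2002) = ((1/37)*(-1/2)*7)*(1/2002) = -7/74*1/2002 = -1/21164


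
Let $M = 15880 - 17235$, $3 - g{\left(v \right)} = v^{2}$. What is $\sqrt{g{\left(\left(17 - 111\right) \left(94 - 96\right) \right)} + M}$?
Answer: $2 i \sqrt{9174} \approx 191.56 i$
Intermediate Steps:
$g{\left(v \right)} = 3 - v^{2}$
$M = -1355$ ($M = 15880 - 17235 = -1355$)
$\sqrt{g{\left(\left(17 - 111\right) \left(94 - 96\right) \right)} + M} = \sqrt{\left(3 - \left(\left(17 - 111\right) \left(94 - 96\right)\right)^{2}\right) - 1355} = \sqrt{\left(3 - \left(\left(-94\right) \left(-2\right)\right)^{2}\right) - 1355} = \sqrt{\left(3 - 188^{2}\right) - 1355} = \sqrt{\left(3 - 35344\right) - 1355} = \sqrt{-35341 - 1355} = \sqrt{-36696} = 2 i \sqrt{9174}$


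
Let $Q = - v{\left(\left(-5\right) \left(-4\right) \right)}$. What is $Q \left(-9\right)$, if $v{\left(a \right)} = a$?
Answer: $180$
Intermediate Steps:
$Q = -20$ ($Q = - \left(-5\right) \left(-4\right) = \left(-1\right) 20 = -20$)
$Q \left(-9\right) = \left(-20\right) \left(-9\right) = 180$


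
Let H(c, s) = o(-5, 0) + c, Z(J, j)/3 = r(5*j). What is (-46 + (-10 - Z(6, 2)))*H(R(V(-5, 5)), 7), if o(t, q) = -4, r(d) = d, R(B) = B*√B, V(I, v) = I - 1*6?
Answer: 344 + 946*I*√11 ≈ 344.0 + 3137.5*I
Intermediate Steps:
V(I, v) = -6 + I (V(I, v) = I - 6 = -6 + I)
R(B) = B^(3/2)
Z(J, j) = 15*j (Z(J, j) = 3*(5*j) = 15*j)
H(c, s) = -4 + c
(-46 + (-10 - Z(6, 2)))*H(R(V(-5, 5)), 7) = (-46 + (-10 - 15*2))*(-4 + (-6 - 5)^(3/2)) = (-46 + (-10 - 1*30))*(-4 + (-11)^(3/2)) = (-46 + (-10 - 30))*(-4 - 11*I*√11) = (-46 - 40)*(-4 - 11*I*√11) = -86*(-4 - 11*I*√11) = 344 + 946*I*√11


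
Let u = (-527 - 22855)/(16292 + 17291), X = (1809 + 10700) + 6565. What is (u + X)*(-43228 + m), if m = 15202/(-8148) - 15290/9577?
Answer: -180071342260863431260/218382961489 ≈ -8.2457e+8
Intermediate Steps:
X = 19074 (X = 12509 + 6565 = 19074)
u = -23382/33583 ≈ -0.69625
m = -135086237/39016698 (m = 15202*(-1/8148) - 15290*1/9577 = -7601/4074 - 15290/9577 = -135086237/39016698 ≈ -3.4623)
(u + X)*(-43228 + m) = (-23382/33583 + 19074)*(-43228 - 135086237/39016698) = (640538760/33583)*(-1686748907381/39016698) = -180071342260863431260/218382961489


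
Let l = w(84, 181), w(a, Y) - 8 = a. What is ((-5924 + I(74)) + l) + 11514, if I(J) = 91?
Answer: 5773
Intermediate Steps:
w(a, Y) = 8 + a
l = 92 (l = 8 + 84 = 92)
((-5924 + I(74)) + l) + 11514 = ((-5924 + 91) + 92) + 11514 = (-5833 + 92) + 11514 = -5741 + 11514 = 5773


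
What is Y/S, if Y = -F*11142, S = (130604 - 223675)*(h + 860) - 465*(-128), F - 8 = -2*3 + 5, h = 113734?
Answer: 4333/592517703 ≈ 7.3129e-6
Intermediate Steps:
F = 7 (F = 8 + (-2*3 + 5) = 8 + (-6 + 5) = 8 - 1 = 7)
S = -10665318654 (S = (130604 - 223675)*(113734 + 860) - 465*(-128) = -93071*114594 - 1*(-59520) = -10665378174 + 59520 = -10665318654)
Y = -77994 (Y = -7*11142 = -1*77994 = -77994)
Y/S = -77994/(-10665318654) = -77994*(-1/10665318654) = 4333/592517703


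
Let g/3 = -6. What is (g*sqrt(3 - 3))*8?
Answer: 0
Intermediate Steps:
g = -18 (g = 3*(-6) = -18)
(g*sqrt(3 - 3))*8 = -18*sqrt(3 - 3)*8 = -18*sqrt(0)*8 = -18*0*8 = 0*8 = 0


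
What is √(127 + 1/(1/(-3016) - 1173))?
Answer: √1589497136253543/3537769 ≈ 11.269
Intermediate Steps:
√(127 + 1/(1/(-3016) - 1173)) = √(127 + 1/(-1/3016 - 1173)) = √(127 + 1/(-3537769/3016)) = √(127 - 3016/3537769) = √(449293647/3537769) = √1589497136253543/3537769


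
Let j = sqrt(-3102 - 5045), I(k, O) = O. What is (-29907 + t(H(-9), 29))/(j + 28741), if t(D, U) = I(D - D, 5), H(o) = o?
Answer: -429706691/413026614 + 14951*I*sqrt(8147)/413026614 ≈ -1.0404 + 0.0032673*I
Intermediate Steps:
j = I*sqrt(8147) (j = sqrt(-8147) = I*sqrt(8147) ≈ 90.261*I)
t(D, U) = 5
(-29907 + t(H(-9), 29))/(j + 28741) = (-29907 + 5)/(I*sqrt(8147) + 28741) = -29902/(28741 + I*sqrt(8147))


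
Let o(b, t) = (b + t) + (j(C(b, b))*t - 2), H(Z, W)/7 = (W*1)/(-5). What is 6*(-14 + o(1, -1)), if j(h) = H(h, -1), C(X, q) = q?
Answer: -522/5 ≈ -104.40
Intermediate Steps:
H(Z, W) = -7*W/5 (H(Z, W) = 7*((W*1)/(-5)) = 7*(W*(-⅕)) = 7*(-W/5) = -7*W/5)
j(h) = 7/5 (j(h) = -7/5*(-1) = 7/5)
o(b, t) = -2 + b + 12*t/5 (o(b, t) = (b + t) + (7*t/5 - 2) = (b + t) + (-2 + 7*t/5) = -2 + b + 12*t/5)
6*(-14 + o(1, -1)) = 6*(-14 + (-2 + 1 + (12/5)*(-1))) = 6*(-14 + (-2 + 1 - 12/5)) = 6*(-14 - 17/5) = 6*(-87/5) = -522/5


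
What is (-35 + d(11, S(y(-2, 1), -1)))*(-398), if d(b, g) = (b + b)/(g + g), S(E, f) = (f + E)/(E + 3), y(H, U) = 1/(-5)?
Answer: 72436/3 ≈ 24145.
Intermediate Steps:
y(H, U) = -⅕
S(E, f) = (E + f)/(3 + E)
d(b, g) = b/g (d(b, g) = (2*b)/((2*g)) = (2*b)*(1/(2*g)) = b/g)
(-35 + d(11, S(y(-2, 1), -1)))*(-398) = (-35 + 11/(((-⅕ - 1)/(3 - ⅕))))*(-398) = (-35 + 11/((-6/5/(14/5))))*(-398) = (-35 + 11/(((5/14)*(-6/5))))*(-398) = (-35 + 11/(-3/7))*(-398) = (-35 + 11*(-7/3))*(-398) = (-35 - 77/3)*(-398) = -182/3*(-398) = 72436/3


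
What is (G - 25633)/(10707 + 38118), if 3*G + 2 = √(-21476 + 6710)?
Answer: -76901/146475 + I*√14766/146475 ≈ -0.52501 + 0.0008296*I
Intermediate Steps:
G = -⅔ + I*√14766/3 (G = -⅔ + √(-21476 + 6710)/3 = -⅔ + √(-14766)/3 = -⅔ + (I*√14766)/3 = -⅔ + I*√14766/3 ≈ -0.66667 + 40.505*I)
(G - 25633)/(10707 + 38118) = ((-⅔ + I*√14766/3) - 25633)/(10707 + 38118) = (-76901/3 + I*√14766/3)/48825 = (-76901/3 + I*√14766/3)*(1/48825) = -76901/146475 + I*√14766/146475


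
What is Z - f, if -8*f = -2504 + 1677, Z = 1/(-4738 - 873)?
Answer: -4640305/44888 ≈ -103.38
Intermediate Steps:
Z = -1/5611 (Z = 1/(-5611) = -1/5611 ≈ -0.00017822)
f = 827/8 (f = -(-2504 + 1677)/8 = -⅛*(-827) = 827/8 ≈ 103.38)
Z - f = -1/5611 - 1*827/8 = -1/5611 - 827/8 = -4640305/44888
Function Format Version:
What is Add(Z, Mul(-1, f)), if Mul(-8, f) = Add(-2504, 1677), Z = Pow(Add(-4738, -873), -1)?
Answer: Rational(-4640305, 44888) ≈ -103.38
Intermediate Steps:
Z = Rational(-1, 5611) (Z = Pow(-5611, -1) = Rational(-1, 5611) ≈ -0.00017822)
f = Rational(827, 8) (f = Mul(Rational(-1, 8), Add(-2504, 1677)) = Mul(Rational(-1, 8), -827) = Rational(827, 8) ≈ 103.38)
Add(Z, Mul(-1, f)) = Add(Rational(-1, 5611), Mul(-1, Rational(827, 8))) = Add(Rational(-1, 5611), Rational(-827, 8)) = Rational(-4640305, 44888)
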